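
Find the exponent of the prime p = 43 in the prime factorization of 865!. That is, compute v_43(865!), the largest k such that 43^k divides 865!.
v_43(865!) = 20

Legendre's formula: v_p(n!) = Σ_{k ≥ 1} ⌊n / p^k⌋. For p = 43, n = 865, the terms are:
  ⌊865/43^1⌋ = ⌊865/43⌋ = 20
(the next term ⌊865/43^2⌋ = 0, terminating the sum). Summing: v_43(865!) = 20 = 20.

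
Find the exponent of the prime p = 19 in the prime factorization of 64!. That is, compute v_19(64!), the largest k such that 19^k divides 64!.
v_19(64!) = 3

Legendre's formula: v_p(n!) = Σ_{k ≥ 1} ⌊n / p^k⌋. For p = 19, n = 64, the terms are:
  ⌊64/19^1⌋ = ⌊64/19⌋ = 3
(the next term ⌊64/19^2⌋ = 0, terminating the sum). Summing: v_19(64!) = 3 = 3.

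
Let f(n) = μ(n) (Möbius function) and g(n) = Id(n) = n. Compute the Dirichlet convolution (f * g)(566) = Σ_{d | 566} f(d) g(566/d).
(μ * Id)(566) = 282

Divisors of 566: [1, 2, 283, 566]. For each d | 566:
  d = 1: μ(1) · Id(566/1) = 1 · 566 = 566
  d = 2: μ(2) · Id(566/2) = -1 · 283 = -283
  d = 283: μ(283) · Id(566/283) = -1 · 2 = -2
  d = 566: μ(566) · Id(566/566) = 1 · 1 = 1
Summing: (μ * Id)(566) = 566 + -283 + -2 + 1 = 282.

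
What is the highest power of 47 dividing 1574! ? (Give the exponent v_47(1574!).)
v_47(1574!) = 33

Legendre's formula: v_p(n!) = Σ_{k ≥ 1} ⌊n / p^k⌋. For p = 47, n = 1574, the terms are:
  ⌊1574/47^1⌋ = ⌊1574/47⌋ = 33
(the next term ⌊1574/47^2⌋ = 0, terminating the sum). Summing: v_47(1574!) = 33 = 33.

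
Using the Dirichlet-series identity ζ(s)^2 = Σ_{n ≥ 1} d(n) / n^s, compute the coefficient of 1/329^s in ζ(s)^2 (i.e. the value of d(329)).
d(329) = 4

ζ(s)^2 = (Σ 1/m^s)(Σ 1/k^s). The coefficient of 1/n^s in the product is the number of ordered pairs (m, k) with mk = n, which equals d(n). For n = 329, divisors are [1, 7, 47, 329], so d(329) = 4.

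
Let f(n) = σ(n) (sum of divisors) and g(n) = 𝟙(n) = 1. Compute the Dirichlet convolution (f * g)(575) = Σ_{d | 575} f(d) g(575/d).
(σ * 𝟙)(575) = 950

Divisors of 575: [1, 5, 23, 25, 115, 575]. For each d | 575:
  d = 1: σ(1) · 𝟙(575/1) = 1 · 1 = 1
  d = 5: σ(5) · 𝟙(575/5) = 6 · 1 = 6
  d = 23: σ(23) · 𝟙(575/23) = 24 · 1 = 24
  d = 25: σ(25) · 𝟙(575/25) = 31 · 1 = 31
  d = 115: σ(115) · 𝟙(575/115) = 144 · 1 = 144
  d = 575: σ(575) · 𝟙(575/575) = 744 · 1 = 744
Summing: (σ * 𝟙)(575) = 1 + 6 + 24 + 31 + 144 + 744 = 950.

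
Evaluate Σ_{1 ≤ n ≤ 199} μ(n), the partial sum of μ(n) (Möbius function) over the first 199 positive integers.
Σ_{n ≤ 199} μ(n) = -8

Compute μ(n) for each 1 ≤ n ≤ 199: μ(1) = 1, μ(2) = -1, μ(3) = -1, μ(4) = 0, μ(5) = -1, μ(6) = 1, μ(7) = -1, μ(8) = 0, μ(9) = 0, μ(10) = 1, μ(11) = -1, μ(12) = 0, μ(13) = -1, μ(14) = 1, μ(15) = 1, μ(16) = 0, μ(17) = -1, μ(18) = 0, μ(19) = -1, μ(20) = 0, μ(21) = 1, μ(22) = 1, μ(23) = -1, μ(24) = 0, μ(25) = 0, μ(26) = 1, μ(27) = 0, μ(28) = 0, μ(29) = -1, μ(30) = -1, μ(31) = -1, μ(32) = 0, μ(33) = 1, μ(34) = 1, μ(35) = 1, μ(36) = 0, μ(37) = -1, μ(38) = 1, μ(39) = 1, μ(40) = 0, μ(41) = -1, μ(42) = -1, μ(43) = -1, μ(44) = 0, μ(45) = 0, μ(46) = 1, μ(47) = -1, μ(48) = 0, μ(49) = 0, μ(50) = 0, μ(51) = 1, μ(52) = 0, μ(53) = -1, μ(54) = 0, μ(55) = 1, μ(56) = 0, μ(57) = 1, μ(58) = 1, μ(59) = -1, μ(60) = 0, μ(61) = -1, μ(62) = 1, μ(63) = 0, μ(64) = 0, μ(65) = 1, μ(66) = -1, μ(67) = -1, μ(68) = 0, μ(69) = 1, μ(70) = -1, μ(71) = -1, μ(72) = 0, μ(73) = -1, μ(74) = 1, μ(75) = 0, μ(76) = 0, μ(77) = 1, μ(78) = -1, μ(79) = -1, μ(80) = 0, μ(81) = 0, μ(82) = 1, μ(83) = -1, μ(84) = 0, μ(85) = 1, μ(86) = 1, μ(87) = 1, μ(88) = 0, μ(89) = -1, μ(90) = 0, μ(91) = 1, μ(92) = 0, μ(93) = 1, μ(94) = 1, μ(95) = 1, μ(96) = 0, μ(97) = -1, μ(98) = 0, μ(99) = 0, μ(100) = 0, μ(101) = -1, μ(102) = -1, μ(103) = -1, μ(104) = 0, μ(105) = -1, μ(106) = 1, μ(107) = -1, μ(108) = 0, μ(109) = -1, μ(110) = -1, μ(111) = 1, μ(112) = 0, μ(113) = -1, μ(114) = -1, μ(115) = 1, μ(116) = 0, μ(117) = 0, μ(118) = 1, μ(119) = 1, μ(120) = 0, μ(121) = 0, μ(122) = 1, μ(123) = 1, μ(124) = 0, μ(125) = 0, μ(126) = 0, μ(127) = -1, μ(128) = 0, μ(129) = 1, μ(130) = -1, μ(131) = -1, μ(132) = 0, μ(133) = 1, μ(134) = 1, μ(135) = 0, μ(136) = 0, μ(137) = -1, μ(138) = -1, μ(139) = -1, μ(140) = 0, μ(141) = 1, μ(142) = 1, μ(143) = 1, μ(144) = 0, μ(145) = 1, μ(146) = 1, μ(147) = 0, μ(148) = 0, μ(149) = -1, μ(150) = 0, μ(151) = -1, μ(152) = 0, μ(153) = 0, μ(154) = -1, μ(155) = 1, μ(156) = 0, μ(157) = -1, μ(158) = 1, μ(159) = 1, μ(160) = 0, μ(161) = 1, μ(162) = 0, μ(163) = -1, μ(164) = 0, μ(165) = -1, μ(166) = 1, μ(167) = -1, μ(168) = 0, μ(169) = 0, μ(170) = -1, μ(171) = 0, μ(172) = 0, μ(173) = -1, μ(174) = -1, μ(175) = 0, μ(176) = 0, μ(177) = 1, μ(178) = 1, μ(179) = -1, μ(180) = 0, μ(181) = -1, μ(182) = -1, μ(183) = 1, μ(184) = 0, μ(185) = 1, μ(186) = -1, μ(187) = 1, μ(188) = 0, μ(189) = 0, μ(190) = -1, μ(191) = -1, μ(192) = 0, μ(193) = -1, μ(194) = 1, μ(195) = -1, μ(196) = 0, μ(197) = -1, μ(198) = 0, μ(199) = -1. Summing all 199 values: -8. (Mertens function M(x) = Σ_{n ≤ x} μ(n); on average M(x) should be small (PNT ⟺ M(x) = o(x)).)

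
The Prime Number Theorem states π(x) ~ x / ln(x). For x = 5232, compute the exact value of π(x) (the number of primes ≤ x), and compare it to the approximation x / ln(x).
π(5232) = 695;  x/ln(x) ≈ 611.03;  relative error ≈ 12.08%.

Directly count primes up to 5232: π(5232) = 695. The PNT approximation gives 5232/ln(5232) ≈ 5232/8.56255 ≈ 611.03. Relative error (π(x) − x/ln(x)) / π(x) ≈ 12.08%; the approximation is known to undercount slightly (Li(x) is a better estimate).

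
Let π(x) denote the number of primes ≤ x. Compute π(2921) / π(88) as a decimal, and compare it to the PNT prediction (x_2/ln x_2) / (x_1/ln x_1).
π(2921)/π(88) = 422/23 ≈ 18.3478;  PNT prediction ≈ 18.6244.

π(88) = 23 and π(2921) = 422, so π(2921)/π(88) ≈ 18.3478. The PNT-predicted ratio is (2921/ln(2921)) / (88/ln(88)) ≈ 18.6244. The two agree to within a few percent, as expected.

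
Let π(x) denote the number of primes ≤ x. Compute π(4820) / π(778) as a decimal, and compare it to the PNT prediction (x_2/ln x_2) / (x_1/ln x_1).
π(4820)/π(778) = 649/137 ≈ 4.7372;  PNT prediction ≈ 4.8630.

π(778) = 137 and π(4820) = 649, so π(4820)/π(778) ≈ 4.7372. The PNT-predicted ratio is (4820/ln(4820)) / (778/ln(778)) ≈ 4.8630. The two agree to within a few percent, as expected.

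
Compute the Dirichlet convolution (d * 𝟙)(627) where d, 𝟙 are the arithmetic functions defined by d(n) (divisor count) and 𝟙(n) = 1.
(d * 𝟙)(627) = 27

Divisors of 627: [1, 3, 11, 19, 33, 57, 209, 627]. For each d | 627:
  d = 1: d(1) · 𝟙(627/1) = 1 · 1 = 1
  d = 3: d(3) · 𝟙(627/3) = 2 · 1 = 2
  d = 11: d(11) · 𝟙(627/11) = 2 · 1 = 2
  d = 19: d(19) · 𝟙(627/19) = 2 · 1 = 2
  d = 33: d(33) · 𝟙(627/33) = 4 · 1 = 4
  d = 57: d(57) · 𝟙(627/57) = 4 · 1 = 4
  d = 209: d(209) · 𝟙(627/209) = 4 · 1 = 4
  d = 627: d(627) · 𝟙(627/627) = 8 · 1 = 8
Summing: (d * 𝟙)(627) = 1 + 2 + 2 + 2 + 4 + 4 + 4 + 8 = 27.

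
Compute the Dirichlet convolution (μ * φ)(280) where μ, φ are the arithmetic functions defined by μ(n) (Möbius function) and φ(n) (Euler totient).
(μ * φ)(280) = 30

Divisors of 280: [1, 2, 4, 5, 7, 8, 10, 14, 20, 28, 35, 40, 56, 70, 140, 280]. For each d | 280:
  d = 1: μ(1) · φ(280/1) = 1 · 96 = 96
  d = 2: μ(2) · φ(280/2) = -1 · 48 = -48
  d = 4: μ(4) · φ(280/4) = 0 · 24 = 0
  d = 5: μ(5) · φ(280/5) = -1 · 24 = -24
  d = 7: μ(7) · φ(280/7) = -1 · 16 = -16
  d = 8: μ(8) · φ(280/8) = 0 · 24 = 0
  d = 10: μ(10) · φ(280/10) = 1 · 12 = 12
  d = 14: μ(14) · φ(280/14) = 1 · 8 = 8
  d = 20: μ(20) · φ(280/20) = 0 · 6 = 0
  d = 28: μ(28) · φ(280/28) = 0 · 4 = 0
  d = 35: μ(35) · φ(280/35) = 1 · 4 = 4
  d = 40: μ(40) · φ(280/40) = 0 · 6 = 0
  d = 56: μ(56) · φ(280/56) = 0 · 4 = 0
  d = 70: μ(70) · φ(280/70) = -1 · 2 = -2
  d = 140: μ(140) · φ(280/140) = 0 · 1 = 0
  d = 280: μ(280) · φ(280/280) = 0 · 1 = 0
Summing: (μ * φ)(280) = 96 + -48 + 0 + -24 + -16 + 0 + 12 + 8 + 0 + 0 + 4 + 0 + 0 + -2 + 0 + 0 = 30.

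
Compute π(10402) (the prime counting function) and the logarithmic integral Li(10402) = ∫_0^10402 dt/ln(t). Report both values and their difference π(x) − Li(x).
π(10402) = 1274;  Li(10402) ≈ 1289.69;  π(x) − Li(x) ≈ -15.69.

Direct count of primes ≤ 10402 gives π(10402) = 1274. Numerical evaluation of the logarithmic integral gives Li(10402) ≈ 1289.69. The difference π(x) − Li(x) ≈ -15.69 is typically negative for small/moderate x (Li(x) overestimates), though Littlewood's theorem shows this sign changes infinitely often.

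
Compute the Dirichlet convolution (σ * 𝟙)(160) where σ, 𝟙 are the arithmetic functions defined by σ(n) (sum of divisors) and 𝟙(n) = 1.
(σ * 𝟙)(160) = 840

Divisors of 160: [1, 2, 4, 5, 8, 10, 16, 20, 32, 40, 80, 160]. For each d | 160:
  d = 1: σ(1) · 𝟙(160/1) = 1 · 1 = 1
  d = 2: σ(2) · 𝟙(160/2) = 3 · 1 = 3
  d = 4: σ(4) · 𝟙(160/4) = 7 · 1 = 7
  d = 5: σ(5) · 𝟙(160/5) = 6 · 1 = 6
  d = 8: σ(8) · 𝟙(160/8) = 15 · 1 = 15
  d = 10: σ(10) · 𝟙(160/10) = 18 · 1 = 18
  d = 16: σ(16) · 𝟙(160/16) = 31 · 1 = 31
  d = 20: σ(20) · 𝟙(160/20) = 42 · 1 = 42
  d = 32: σ(32) · 𝟙(160/32) = 63 · 1 = 63
  d = 40: σ(40) · 𝟙(160/40) = 90 · 1 = 90
  d = 80: σ(80) · 𝟙(160/80) = 186 · 1 = 186
  d = 160: σ(160) · 𝟙(160/160) = 378 · 1 = 378
Summing: (σ * 𝟙)(160) = 1 + 3 + 7 + 6 + 15 + 18 + 31 + 42 + 63 + 90 + 186 + 378 = 840.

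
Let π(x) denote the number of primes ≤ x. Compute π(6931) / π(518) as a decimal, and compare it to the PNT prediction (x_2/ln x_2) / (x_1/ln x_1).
π(6931)/π(518) = 890/97 ≈ 9.1753;  PNT prediction ≈ 9.4560.

π(518) = 97 and π(6931) = 890, so π(6931)/π(518) ≈ 9.1753. The PNT-predicted ratio is (6931/ln(6931)) / (518/ln(518)) ≈ 9.4560. The two agree to within a few percent, as expected.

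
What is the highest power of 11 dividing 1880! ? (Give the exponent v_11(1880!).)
v_11(1880!) = 186

Legendre's formula: v_p(n!) = Σ_{k ≥ 1} ⌊n / p^k⌋. For p = 11, n = 1880, the terms are:
  ⌊1880/11^1⌋ = ⌊1880/11⌋ = 170
  ⌊1880/11^2⌋ = ⌊1880/121⌋ = 15
  ⌊1880/11^3⌋ = ⌊1880/1331⌋ = 1
(the next term ⌊1880/11^4⌋ = 0, terminating the sum). Summing: v_11(1880!) = 170 + 15 + 1 = 186.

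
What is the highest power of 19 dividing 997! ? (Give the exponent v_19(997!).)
v_19(997!) = 54

Legendre's formula: v_p(n!) = Σ_{k ≥ 1} ⌊n / p^k⌋. For p = 19, n = 997, the terms are:
  ⌊997/19^1⌋ = ⌊997/19⌋ = 52
  ⌊997/19^2⌋ = ⌊997/361⌋ = 2
(the next term ⌊997/19^3⌋ = 0, terminating the sum). Summing: v_19(997!) = 52 + 2 = 54.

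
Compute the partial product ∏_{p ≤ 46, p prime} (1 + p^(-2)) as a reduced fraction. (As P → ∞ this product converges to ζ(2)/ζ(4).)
∏ = 783023736407200000000/517444490765057062977

The primes p ≤ 46 are [2, 3, 5, 7, 11, 13, 17, 19, 23, 29, 31, 37, 41, 43]. For each, (1 + 1/p^2) = (p^2 + 1)/p^2. Multiplying these fractions over p ∈ [2, 3, 5, 7, 11, 13, 17, 19, 23, 29, 31, 37, 41, 43] gives 783023736407200000000/517444490765057062977. (In the limit P → ∞ this tends to ζ(2)/ζ(4).)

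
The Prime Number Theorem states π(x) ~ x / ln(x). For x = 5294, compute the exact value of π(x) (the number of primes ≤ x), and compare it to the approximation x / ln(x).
π(5294) = 701;  x/ln(x) ≈ 617.42;  relative error ≈ 11.92%.

Directly count primes up to 5294: π(5294) = 701. The PNT approximation gives 5294/ln(5294) ≈ 5294/8.57433 ≈ 617.42. Relative error (π(x) − x/ln(x)) / π(x) ≈ 11.92%; the approximation is known to undercount slightly (Li(x) is a better estimate).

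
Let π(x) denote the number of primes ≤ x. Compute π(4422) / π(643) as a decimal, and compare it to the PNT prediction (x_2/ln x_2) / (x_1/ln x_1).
π(4422)/π(643) = 601/117 ≈ 5.1368;  PNT prediction ≈ 5.2974.

π(643) = 117 and π(4422) = 601, so π(4422)/π(643) ≈ 5.1368. The PNT-predicted ratio is (4422/ln(4422)) / (643/ln(643)) ≈ 5.2974. The two agree to within a few percent, as expected.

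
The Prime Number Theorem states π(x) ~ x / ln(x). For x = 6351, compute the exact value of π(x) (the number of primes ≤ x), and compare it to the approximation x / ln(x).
π(6351) = 826;  x/ln(x) ≈ 725.30;  relative error ≈ 12.19%.

Directly count primes up to 6351: π(6351) = 826. The PNT approximation gives 6351/ln(6351) ≈ 6351/8.75637 ≈ 725.30. Relative error (π(x) − x/ln(x)) / π(x) ≈ 12.19%; the approximation is known to undercount slightly (Li(x) is a better estimate).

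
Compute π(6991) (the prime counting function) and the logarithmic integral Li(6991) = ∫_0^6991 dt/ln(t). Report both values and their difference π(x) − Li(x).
π(6991) = 899;  Li(6991) ≈ 913.31;  π(x) − Li(x) ≈ -14.31.

Direct count of primes ≤ 6991 gives π(6991) = 899. Numerical evaluation of the logarithmic integral gives Li(6991) ≈ 913.31. The difference π(x) − Li(x) ≈ -14.31 is typically negative for small/moderate x (Li(x) overestimates), though Littlewood's theorem shows this sign changes infinitely often.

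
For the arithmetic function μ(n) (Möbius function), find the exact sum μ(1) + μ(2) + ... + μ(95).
Σ_{n ≤ 95} μ(n) = 2

Compute μ(n) for each 1 ≤ n ≤ 95: μ(1) = 1, μ(2) = -1, μ(3) = -1, μ(4) = 0, μ(5) = -1, μ(6) = 1, μ(7) = -1, μ(8) = 0, μ(9) = 0, μ(10) = 1, μ(11) = -1, μ(12) = 0, μ(13) = -1, μ(14) = 1, μ(15) = 1, μ(16) = 0, μ(17) = -1, μ(18) = 0, μ(19) = -1, μ(20) = 0, μ(21) = 1, μ(22) = 1, μ(23) = -1, μ(24) = 0, μ(25) = 0, μ(26) = 1, μ(27) = 0, μ(28) = 0, μ(29) = -1, μ(30) = -1, μ(31) = -1, μ(32) = 0, μ(33) = 1, μ(34) = 1, μ(35) = 1, μ(36) = 0, μ(37) = -1, μ(38) = 1, μ(39) = 1, μ(40) = 0, μ(41) = -1, μ(42) = -1, μ(43) = -1, μ(44) = 0, μ(45) = 0, μ(46) = 1, μ(47) = -1, μ(48) = 0, μ(49) = 0, μ(50) = 0, μ(51) = 1, μ(52) = 0, μ(53) = -1, μ(54) = 0, μ(55) = 1, μ(56) = 0, μ(57) = 1, μ(58) = 1, μ(59) = -1, μ(60) = 0, μ(61) = -1, μ(62) = 1, μ(63) = 0, μ(64) = 0, μ(65) = 1, μ(66) = -1, μ(67) = -1, μ(68) = 0, μ(69) = 1, μ(70) = -1, μ(71) = -1, μ(72) = 0, μ(73) = -1, μ(74) = 1, μ(75) = 0, μ(76) = 0, μ(77) = 1, μ(78) = -1, μ(79) = -1, μ(80) = 0, μ(81) = 0, μ(82) = 1, μ(83) = -1, μ(84) = 0, μ(85) = 1, μ(86) = 1, μ(87) = 1, μ(88) = 0, μ(89) = -1, μ(90) = 0, μ(91) = 1, μ(92) = 0, μ(93) = 1, μ(94) = 1, μ(95) = 1. Summing all 95 values: 2. (Mertens function M(x) = Σ_{n ≤ x} μ(n); on average M(x) should be small (PNT ⟺ M(x) = o(x)).)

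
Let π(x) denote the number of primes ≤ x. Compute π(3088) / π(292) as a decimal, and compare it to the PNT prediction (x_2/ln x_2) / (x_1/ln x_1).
π(3088)/π(292) = 441/61 ≈ 7.2295;  PNT prediction ≈ 7.4713.

π(292) = 61 and π(3088) = 441, so π(3088)/π(292) ≈ 7.2295. The PNT-predicted ratio is (3088/ln(3088)) / (292/ln(292)) ≈ 7.4713. The two agree to within a few percent, as expected.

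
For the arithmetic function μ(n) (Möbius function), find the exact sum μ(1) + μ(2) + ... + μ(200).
Σ_{n ≤ 200} μ(n) = -8

Compute μ(n) for each 1 ≤ n ≤ 200: μ(1) = 1, μ(2) = -1, μ(3) = -1, μ(4) = 0, μ(5) = -1, μ(6) = 1, μ(7) = -1, μ(8) = 0, μ(9) = 0, μ(10) = 1, μ(11) = -1, μ(12) = 0, μ(13) = -1, μ(14) = 1, μ(15) = 1, μ(16) = 0, μ(17) = -1, μ(18) = 0, μ(19) = -1, μ(20) = 0, μ(21) = 1, μ(22) = 1, μ(23) = -1, μ(24) = 0, μ(25) = 0, μ(26) = 1, μ(27) = 0, μ(28) = 0, μ(29) = -1, μ(30) = -1, μ(31) = -1, μ(32) = 0, μ(33) = 1, μ(34) = 1, μ(35) = 1, μ(36) = 0, μ(37) = -1, μ(38) = 1, μ(39) = 1, μ(40) = 0, μ(41) = -1, μ(42) = -1, μ(43) = -1, μ(44) = 0, μ(45) = 0, μ(46) = 1, μ(47) = -1, μ(48) = 0, μ(49) = 0, μ(50) = 0, μ(51) = 1, μ(52) = 0, μ(53) = -1, μ(54) = 0, μ(55) = 1, μ(56) = 0, μ(57) = 1, μ(58) = 1, μ(59) = -1, μ(60) = 0, μ(61) = -1, μ(62) = 1, μ(63) = 0, μ(64) = 0, μ(65) = 1, μ(66) = -1, μ(67) = -1, μ(68) = 0, μ(69) = 1, μ(70) = -1, μ(71) = -1, μ(72) = 0, μ(73) = -1, μ(74) = 1, μ(75) = 0, μ(76) = 0, μ(77) = 1, μ(78) = -1, μ(79) = -1, μ(80) = 0, μ(81) = 0, μ(82) = 1, μ(83) = -1, μ(84) = 0, μ(85) = 1, μ(86) = 1, μ(87) = 1, μ(88) = 0, μ(89) = -1, μ(90) = 0, μ(91) = 1, μ(92) = 0, μ(93) = 1, μ(94) = 1, μ(95) = 1, μ(96) = 0, μ(97) = -1, μ(98) = 0, μ(99) = 0, μ(100) = 0, μ(101) = -1, μ(102) = -1, μ(103) = -1, μ(104) = 0, μ(105) = -1, μ(106) = 1, μ(107) = -1, μ(108) = 0, μ(109) = -1, μ(110) = -1, μ(111) = 1, μ(112) = 0, μ(113) = -1, μ(114) = -1, μ(115) = 1, μ(116) = 0, μ(117) = 0, μ(118) = 1, μ(119) = 1, μ(120) = 0, μ(121) = 0, μ(122) = 1, μ(123) = 1, μ(124) = 0, μ(125) = 0, μ(126) = 0, μ(127) = -1, μ(128) = 0, μ(129) = 1, μ(130) = -1, μ(131) = -1, μ(132) = 0, μ(133) = 1, μ(134) = 1, μ(135) = 0, μ(136) = 0, μ(137) = -1, μ(138) = -1, μ(139) = -1, μ(140) = 0, μ(141) = 1, μ(142) = 1, μ(143) = 1, μ(144) = 0, μ(145) = 1, μ(146) = 1, μ(147) = 0, μ(148) = 0, μ(149) = -1, μ(150) = 0, μ(151) = -1, μ(152) = 0, μ(153) = 0, μ(154) = -1, μ(155) = 1, μ(156) = 0, μ(157) = -1, μ(158) = 1, μ(159) = 1, μ(160) = 0, μ(161) = 1, μ(162) = 0, μ(163) = -1, μ(164) = 0, μ(165) = -1, μ(166) = 1, μ(167) = -1, μ(168) = 0, μ(169) = 0, μ(170) = -1, μ(171) = 0, μ(172) = 0, μ(173) = -1, μ(174) = -1, μ(175) = 0, μ(176) = 0, μ(177) = 1, μ(178) = 1, μ(179) = -1, μ(180) = 0, μ(181) = -1, μ(182) = -1, μ(183) = 1, μ(184) = 0, μ(185) = 1, μ(186) = -1, μ(187) = 1, μ(188) = 0, μ(189) = 0, μ(190) = -1, μ(191) = -1, μ(192) = 0, μ(193) = -1, μ(194) = 1, μ(195) = -1, μ(196) = 0, μ(197) = -1, μ(198) = 0, μ(199) = -1, μ(200) = 0. Summing all 200 values: -8. (Mertens function M(x) = Σ_{n ≤ x} μ(n); on average M(x) should be small (PNT ⟺ M(x) = o(x)).)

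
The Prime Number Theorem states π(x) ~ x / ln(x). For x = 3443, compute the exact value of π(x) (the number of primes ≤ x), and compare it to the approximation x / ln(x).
π(3443) = 481;  x/ln(x) ≈ 422.76;  relative error ≈ 12.11%.

Directly count primes up to 3443: π(3443) = 481. The PNT approximation gives 3443/ln(3443) ≈ 3443/8.14410 ≈ 422.76. Relative error (π(x) − x/ln(x)) / π(x) ≈ 12.11%; the approximation is known to undercount slightly (Li(x) is a better estimate).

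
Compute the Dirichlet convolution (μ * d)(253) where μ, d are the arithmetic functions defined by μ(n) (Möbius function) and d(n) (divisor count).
(μ * d)(253) = 1

Divisors of 253: [1, 11, 23, 253]. For each d | 253:
  d = 1: μ(1) · d(253/1) = 1 · 4 = 4
  d = 11: μ(11) · d(253/11) = -1 · 2 = -2
  d = 23: μ(23) · d(253/23) = -1 · 2 = -2
  d = 253: μ(253) · d(253/253) = 1 · 1 = 1
Summing: (μ * d)(253) = 4 + -2 + -2 + 1 = 1.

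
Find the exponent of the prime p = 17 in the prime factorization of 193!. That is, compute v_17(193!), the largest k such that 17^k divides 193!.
v_17(193!) = 11

Legendre's formula: v_p(n!) = Σ_{k ≥ 1} ⌊n / p^k⌋. For p = 17, n = 193, the terms are:
  ⌊193/17^1⌋ = ⌊193/17⌋ = 11
(the next term ⌊193/17^2⌋ = 0, terminating the sum). Summing: v_17(193!) = 11 = 11.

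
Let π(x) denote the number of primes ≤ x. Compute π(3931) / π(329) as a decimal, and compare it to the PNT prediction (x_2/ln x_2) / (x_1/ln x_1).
π(3931)/π(329) = 546/66 ≈ 8.2727;  PNT prediction ≈ 8.3673.

π(329) = 66 and π(3931) = 546, so π(3931)/π(329) ≈ 8.2727. The PNT-predicted ratio is (3931/ln(3931)) / (329/ln(329)) ≈ 8.3673. The two agree to within a few percent, as expected.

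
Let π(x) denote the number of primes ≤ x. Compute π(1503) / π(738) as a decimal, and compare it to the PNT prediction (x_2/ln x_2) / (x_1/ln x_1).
π(1503)/π(738) = 239/130 ≈ 1.8385;  PNT prediction ≈ 1.8386.

π(738) = 130 and π(1503) = 239, so π(1503)/π(738) ≈ 1.8385. The PNT-predicted ratio is (1503/ln(1503)) / (738/ln(738)) ≈ 1.8386. The two agree to within a few percent, as expected.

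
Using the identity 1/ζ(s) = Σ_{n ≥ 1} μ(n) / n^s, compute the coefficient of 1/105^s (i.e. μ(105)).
μ(105) = -1

Factor n = 105 = 3 · 5 · 7. μ(n) = 0 if any exponent ≥ 2 (not squarefree); otherwise μ(n) = (−1)^{ω(n)} where ω(n) is the number of distinct prime factors. Applying: μ(105) = -1.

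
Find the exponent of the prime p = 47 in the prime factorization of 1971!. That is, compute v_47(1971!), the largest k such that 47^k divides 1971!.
v_47(1971!) = 41

Legendre's formula: v_p(n!) = Σ_{k ≥ 1} ⌊n / p^k⌋. For p = 47, n = 1971, the terms are:
  ⌊1971/47^1⌋ = ⌊1971/47⌋ = 41
(the next term ⌊1971/47^2⌋ = 0, terminating the sum). Summing: v_47(1971!) = 41 = 41.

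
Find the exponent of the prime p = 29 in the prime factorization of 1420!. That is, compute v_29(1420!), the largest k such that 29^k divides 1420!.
v_29(1420!) = 49

Legendre's formula: v_p(n!) = Σ_{k ≥ 1} ⌊n / p^k⌋. For p = 29, n = 1420, the terms are:
  ⌊1420/29^1⌋ = ⌊1420/29⌋ = 48
  ⌊1420/29^2⌋ = ⌊1420/841⌋ = 1
(the next term ⌊1420/29^3⌋ = 0, terminating the sum). Summing: v_29(1420!) = 48 + 1 = 49.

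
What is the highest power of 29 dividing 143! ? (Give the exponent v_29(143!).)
v_29(143!) = 4

Legendre's formula: v_p(n!) = Σ_{k ≥ 1} ⌊n / p^k⌋. For p = 29, n = 143, the terms are:
  ⌊143/29^1⌋ = ⌊143/29⌋ = 4
(the next term ⌊143/29^2⌋ = 0, terminating the sum). Summing: v_29(143!) = 4 = 4.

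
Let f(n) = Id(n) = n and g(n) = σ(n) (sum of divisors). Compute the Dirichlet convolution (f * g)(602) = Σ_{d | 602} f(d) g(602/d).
(Id * σ)(602) = 6525

Divisors of 602: [1, 2, 7, 14, 43, 86, 301, 602]. For each d | 602:
  d = 1: Id(1) · σ(602/1) = 1 · 1056 = 1056
  d = 2: Id(2) · σ(602/2) = 2 · 352 = 704
  d = 7: Id(7) · σ(602/7) = 7 · 132 = 924
  d = 14: Id(14) · σ(602/14) = 14 · 44 = 616
  d = 43: Id(43) · σ(602/43) = 43 · 24 = 1032
  d = 86: Id(86) · σ(602/86) = 86 · 8 = 688
  d = 301: Id(301) · σ(602/301) = 301 · 3 = 903
  d = 602: Id(602) · σ(602/602) = 602 · 1 = 602
Summing: (Id * σ)(602) = 1056 + 704 + 924 + 616 + 1032 + 688 + 903 + 602 = 6525.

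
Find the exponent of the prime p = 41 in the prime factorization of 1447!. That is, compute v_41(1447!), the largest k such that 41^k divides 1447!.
v_41(1447!) = 35

Legendre's formula: v_p(n!) = Σ_{k ≥ 1} ⌊n / p^k⌋. For p = 41, n = 1447, the terms are:
  ⌊1447/41^1⌋ = ⌊1447/41⌋ = 35
(the next term ⌊1447/41^2⌋ = 0, terminating the sum). Summing: v_41(1447!) = 35 = 35.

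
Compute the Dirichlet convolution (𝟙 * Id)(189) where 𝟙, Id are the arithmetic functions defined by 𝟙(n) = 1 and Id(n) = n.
(𝟙 * Id)(189) = 320

Divisors of 189: [1, 3, 7, 9, 21, 27, 63, 189]. For each d | 189:
  d = 1: 𝟙(1) · Id(189/1) = 1 · 189 = 189
  d = 3: 𝟙(3) · Id(189/3) = 1 · 63 = 63
  d = 7: 𝟙(7) · Id(189/7) = 1 · 27 = 27
  d = 9: 𝟙(9) · Id(189/9) = 1 · 21 = 21
  d = 21: 𝟙(21) · Id(189/21) = 1 · 9 = 9
  d = 27: 𝟙(27) · Id(189/27) = 1 · 7 = 7
  d = 63: 𝟙(63) · Id(189/63) = 1 · 3 = 3
  d = 189: 𝟙(189) · Id(189/189) = 1 · 1 = 1
Summing: (𝟙 * Id)(189) = 189 + 63 + 27 + 21 + 9 + 7 + 3 + 1 = 320.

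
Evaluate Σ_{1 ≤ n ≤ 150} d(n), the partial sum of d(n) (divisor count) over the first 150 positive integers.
Σ_{n ≤ 150} d(n) = 780

Compute d(n) for each 1 ≤ n ≤ 150: d(1) = 1, d(2) = 2, d(3) = 2, d(4) = 3, d(5) = 2, d(6) = 4, d(7) = 2, d(8) = 4, d(9) = 3, d(10) = 4, d(11) = 2, d(12) = 6, d(13) = 2, d(14) = 4, d(15) = 4, d(16) = 5, d(17) = 2, d(18) = 6, d(19) = 2, d(20) = 6, d(21) = 4, d(22) = 4, d(23) = 2, d(24) = 8, d(25) = 3, d(26) = 4, d(27) = 4, d(28) = 6, d(29) = 2, d(30) = 8, d(31) = 2, d(32) = 6, d(33) = 4, d(34) = 4, d(35) = 4, d(36) = 9, d(37) = 2, d(38) = 4, d(39) = 4, d(40) = 8, d(41) = 2, d(42) = 8, d(43) = 2, d(44) = 6, d(45) = 6, d(46) = 4, d(47) = 2, d(48) = 10, d(49) = 3, d(50) = 6, d(51) = 4, d(52) = 6, d(53) = 2, d(54) = 8, d(55) = 4, d(56) = 8, d(57) = 4, d(58) = 4, d(59) = 2, d(60) = 12, d(61) = 2, d(62) = 4, d(63) = 6, d(64) = 7, d(65) = 4, d(66) = 8, d(67) = 2, d(68) = 6, d(69) = 4, d(70) = 8, d(71) = 2, d(72) = 12, d(73) = 2, d(74) = 4, d(75) = 6, d(76) = 6, d(77) = 4, d(78) = 8, d(79) = 2, d(80) = 10, d(81) = 5, d(82) = 4, d(83) = 2, d(84) = 12, d(85) = 4, d(86) = 4, d(87) = 4, d(88) = 8, d(89) = 2, d(90) = 12, d(91) = 4, d(92) = 6, d(93) = 4, d(94) = 4, d(95) = 4, d(96) = 12, d(97) = 2, d(98) = 6, d(99) = 6, d(100) = 9, d(101) = 2, d(102) = 8, d(103) = 2, d(104) = 8, d(105) = 8, d(106) = 4, d(107) = 2, d(108) = 12, d(109) = 2, d(110) = 8, d(111) = 4, d(112) = 10, d(113) = 2, d(114) = 8, d(115) = 4, d(116) = 6, d(117) = 6, d(118) = 4, d(119) = 4, d(120) = 16, d(121) = 3, d(122) = 4, d(123) = 4, d(124) = 6, d(125) = 4, d(126) = 12, d(127) = 2, d(128) = 8, d(129) = 4, d(130) = 8, d(131) = 2, d(132) = 12, d(133) = 4, d(134) = 4, d(135) = 8, d(136) = 8, d(137) = 2, d(138) = 8, d(139) = 2, d(140) = 12, d(141) = 4, d(142) = 4, d(143) = 4, d(144) = 15, d(145) = 4, d(146) = 4, d(147) = 6, d(148) = 6, d(149) = 2, d(150) = 12. Summing all 150 values: 780. (Dirichlet's divisor formula: Σ_{n ≤ x} d(n) = x ln(x) + (2γ − 1) x + O(√x). For x = 150, the asymptotic estimate is ≈ 774.76.)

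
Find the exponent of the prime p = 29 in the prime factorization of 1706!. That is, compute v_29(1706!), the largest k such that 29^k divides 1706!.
v_29(1706!) = 60

Legendre's formula: v_p(n!) = Σ_{k ≥ 1} ⌊n / p^k⌋. For p = 29, n = 1706, the terms are:
  ⌊1706/29^1⌋ = ⌊1706/29⌋ = 58
  ⌊1706/29^2⌋ = ⌊1706/841⌋ = 2
(the next term ⌊1706/29^3⌋ = 0, terminating the sum). Summing: v_29(1706!) = 58 + 2 = 60.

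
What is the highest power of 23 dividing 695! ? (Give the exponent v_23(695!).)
v_23(695!) = 31

Legendre's formula: v_p(n!) = Σ_{k ≥ 1} ⌊n / p^k⌋. For p = 23, n = 695, the terms are:
  ⌊695/23^1⌋ = ⌊695/23⌋ = 30
  ⌊695/23^2⌋ = ⌊695/529⌋ = 1
(the next term ⌊695/23^3⌋ = 0, terminating the sum). Summing: v_23(695!) = 30 + 1 = 31.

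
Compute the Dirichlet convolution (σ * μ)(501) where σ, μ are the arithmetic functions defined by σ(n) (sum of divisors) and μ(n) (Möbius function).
(σ * μ)(501) = 501

Divisors of 501: [1, 3, 167, 501]. For each d | 501:
  d = 1: σ(1) · μ(501/1) = 1 · 1 = 1
  d = 3: σ(3) · μ(501/3) = 4 · -1 = -4
  d = 167: σ(167) · μ(501/167) = 168 · -1 = -168
  d = 501: σ(501) · μ(501/501) = 672 · 1 = 672
Summing: (σ * μ)(501) = 1 + -4 + -168 + 672 = 501.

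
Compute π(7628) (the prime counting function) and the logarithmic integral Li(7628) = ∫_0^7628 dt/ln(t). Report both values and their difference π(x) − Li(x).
π(7628) = 968;  Li(7628) ≈ 984.92;  π(x) − Li(x) ≈ -16.92.

Direct count of primes ≤ 7628 gives π(7628) = 968. Numerical evaluation of the logarithmic integral gives Li(7628) ≈ 984.92. The difference π(x) − Li(x) ≈ -16.92 is typically negative for small/moderate x (Li(x) overestimates), though Littlewood's theorem shows this sign changes infinitely often.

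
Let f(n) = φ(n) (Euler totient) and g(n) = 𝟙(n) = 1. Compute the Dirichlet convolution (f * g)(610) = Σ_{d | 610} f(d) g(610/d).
(φ * 𝟙)(610) = 610

Divisors of 610: [1, 2, 5, 10, 61, 122, 305, 610]. For each d | 610:
  d = 1: φ(1) · 𝟙(610/1) = 1 · 1 = 1
  d = 2: φ(2) · 𝟙(610/2) = 1 · 1 = 1
  d = 5: φ(5) · 𝟙(610/5) = 4 · 1 = 4
  d = 10: φ(10) · 𝟙(610/10) = 4 · 1 = 4
  d = 61: φ(61) · 𝟙(610/61) = 60 · 1 = 60
  d = 122: φ(122) · 𝟙(610/122) = 60 · 1 = 60
  d = 305: φ(305) · 𝟙(610/305) = 240 · 1 = 240
  d = 610: φ(610) · 𝟙(610/610) = 240 · 1 = 240
Summing: (φ * 𝟙)(610) = 1 + 1 + 4 + 4 + 60 + 60 + 240 + 240 = 610.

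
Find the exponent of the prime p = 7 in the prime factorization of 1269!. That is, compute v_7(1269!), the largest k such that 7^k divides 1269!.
v_7(1269!) = 209

Legendre's formula: v_p(n!) = Σ_{k ≥ 1} ⌊n / p^k⌋. For p = 7, n = 1269, the terms are:
  ⌊1269/7^1⌋ = ⌊1269/7⌋ = 181
  ⌊1269/7^2⌋ = ⌊1269/49⌋ = 25
  ⌊1269/7^3⌋ = ⌊1269/343⌋ = 3
(the next term ⌊1269/7^4⌋ = 0, terminating the sum). Summing: v_7(1269!) = 181 + 25 + 3 = 209.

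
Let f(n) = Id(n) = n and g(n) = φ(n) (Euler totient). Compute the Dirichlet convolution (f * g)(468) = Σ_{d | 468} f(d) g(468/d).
(Id * φ)(468) = 4200

Divisors of 468: [1, 2, 3, 4, 6, 9, 12, 13, 18, 26, 36, 39, 52, 78, 117, 156, 234, 468]. For each d | 468:
  d = 1: Id(1) · φ(468/1) = 1 · 144 = 144
  d = 2: Id(2) · φ(468/2) = 2 · 72 = 144
  d = 3: Id(3) · φ(468/3) = 3 · 48 = 144
  d = 4: Id(4) · φ(468/4) = 4 · 72 = 288
  d = 6: Id(6) · φ(468/6) = 6 · 24 = 144
  d = 9: Id(9) · φ(468/9) = 9 · 24 = 216
  d = 12: Id(12) · φ(468/12) = 12 · 24 = 288
  d = 13: Id(13) · φ(468/13) = 13 · 12 = 156
  d = 18: Id(18) · φ(468/18) = 18 · 12 = 216
  d = 26: Id(26) · φ(468/26) = 26 · 6 = 156
  d = 36: Id(36) · φ(468/36) = 36 · 12 = 432
  d = 39: Id(39) · φ(468/39) = 39 · 4 = 156
  d = 52: Id(52) · φ(468/52) = 52 · 6 = 312
  d = 78: Id(78) · φ(468/78) = 78 · 2 = 156
  d = 117: Id(117) · φ(468/117) = 117 · 2 = 234
  d = 156: Id(156) · φ(468/156) = 156 · 2 = 312
  d = 234: Id(234) · φ(468/234) = 234 · 1 = 234
  d = 468: Id(468) · φ(468/468) = 468 · 1 = 468
Summing: (Id * φ)(468) = 144 + 144 + 144 + 288 + 144 + 216 + 288 + 156 + 216 + 156 + 432 + 156 + 312 + 156 + 234 + 312 + 234 + 468 = 4200.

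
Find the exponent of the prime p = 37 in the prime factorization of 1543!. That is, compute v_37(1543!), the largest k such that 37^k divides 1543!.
v_37(1543!) = 42

Legendre's formula: v_p(n!) = Σ_{k ≥ 1} ⌊n / p^k⌋. For p = 37, n = 1543, the terms are:
  ⌊1543/37^1⌋ = ⌊1543/37⌋ = 41
  ⌊1543/37^2⌋ = ⌊1543/1369⌋ = 1
(the next term ⌊1543/37^3⌋ = 0, terminating the sum). Summing: v_37(1543!) = 41 + 1 = 42.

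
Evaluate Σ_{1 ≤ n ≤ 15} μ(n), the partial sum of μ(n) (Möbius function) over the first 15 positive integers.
Σ_{n ≤ 15} μ(n) = -1

Compute μ(n) for each 1 ≤ n ≤ 15: μ(1) = 1, μ(2) = -1, μ(3) = -1, μ(4) = 0, μ(5) = -1, μ(6) = 1, μ(7) = -1, μ(8) = 0, μ(9) = 0, μ(10) = 1, μ(11) = -1, μ(12) = 0, μ(13) = -1, μ(14) = 1, μ(15) = 1. Summing all 15 values: -1. (Mertens function M(x) = Σ_{n ≤ x} μ(n); on average M(x) should be small (PNT ⟺ M(x) = o(x)).)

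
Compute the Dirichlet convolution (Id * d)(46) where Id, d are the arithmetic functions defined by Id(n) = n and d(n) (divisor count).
(Id * d)(46) = 100

Divisors of 46: [1, 2, 23, 46]. For each d | 46:
  d = 1: Id(1) · d(46/1) = 1 · 4 = 4
  d = 2: Id(2) · d(46/2) = 2 · 2 = 4
  d = 23: Id(23) · d(46/23) = 23 · 2 = 46
  d = 46: Id(46) · d(46/46) = 46 · 1 = 46
Summing: (Id * d)(46) = 4 + 4 + 46 + 46 = 100.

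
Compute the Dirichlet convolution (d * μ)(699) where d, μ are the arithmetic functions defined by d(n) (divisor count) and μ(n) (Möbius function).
(d * μ)(699) = 1

Divisors of 699: [1, 3, 233, 699]. For each d | 699:
  d = 1: d(1) · μ(699/1) = 1 · 1 = 1
  d = 3: d(3) · μ(699/3) = 2 · -1 = -2
  d = 233: d(233) · μ(699/233) = 2 · -1 = -2
  d = 699: d(699) · μ(699/699) = 4 · 1 = 4
Summing: (d * μ)(699) = 1 + -2 + -2 + 4 = 1.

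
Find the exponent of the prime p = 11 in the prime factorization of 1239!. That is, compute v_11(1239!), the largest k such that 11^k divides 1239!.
v_11(1239!) = 122

Legendre's formula: v_p(n!) = Σ_{k ≥ 1} ⌊n / p^k⌋. For p = 11, n = 1239, the terms are:
  ⌊1239/11^1⌋ = ⌊1239/11⌋ = 112
  ⌊1239/11^2⌋ = ⌊1239/121⌋ = 10
(the next term ⌊1239/11^3⌋ = 0, terminating the sum). Summing: v_11(1239!) = 112 + 10 = 122.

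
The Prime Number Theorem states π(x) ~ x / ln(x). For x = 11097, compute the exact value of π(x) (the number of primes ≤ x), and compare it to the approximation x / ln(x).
π(11097) = 1345;  x/ln(x) ≈ 1191.38;  relative error ≈ 11.42%.

Directly count primes up to 11097: π(11097) = 1345. The PNT approximation gives 11097/ln(11097) ≈ 11097/9.31443 ≈ 1191.38. Relative error (π(x) − x/ln(x)) / π(x) ≈ 11.42%; the approximation is known to undercount slightly (Li(x) is a better estimate).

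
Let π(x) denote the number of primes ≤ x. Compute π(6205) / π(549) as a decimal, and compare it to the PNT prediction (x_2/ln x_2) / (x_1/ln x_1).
π(6205)/π(549) = 807/101 ≈ 7.9901;  PNT prediction ≈ 8.1639.

π(549) = 101 and π(6205) = 807, so π(6205)/π(549) ≈ 7.9901. The PNT-predicted ratio is (6205/ln(6205)) / (549/ln(549)) ≈ 8.1639. The two agree to within a few percent, as expected.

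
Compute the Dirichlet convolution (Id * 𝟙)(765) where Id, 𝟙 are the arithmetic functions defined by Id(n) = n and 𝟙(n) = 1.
(Id * 𝟙)(765) = 1404

Divisors of 765: [1, 3, 5, 9, 15, 17, 45, 51, 85, 153, 255, 765]. For each d | 765:
  d = 1: Id(1) · 𝟙(765/1) = 1 · 1 = 1
  d = 3: Id(3) · 𝟙(765/3) = 3 · 1 = 3
  d = 5: Id(5) · 𝟙(765/5) = 5 · 1 = 5
  d = 9: Id(9) · 𝟙(765/9) = 9 · 1 = 9
  d = 15: Id(15) · 𝟙(765/15) = 15 · 1 = 15
  d = 17: Id(17) · 𝟙(765/17) = 17 · 1 = 17
  d = 45: Id(45) · 𝟙(765/45) = 45 · 1 = 45
  d = 51: Id(51) · 𝟙(765/51) = 51 · 1 = 51
  d = 85: Id(85) · 𝟙(765/85) = 85 · 1 = 85
  d = 153: Id(153) · 𝟙(765/153) = 153 · 1 = 153
  d = 255: Id(255) · 𝟙(765/255) = 255 · 1 = 255
  d = 765: Id(765) · 𝟙(765/765) = 765 · 1 = 765
Summing: (Id * 𝟙)(765) = 1 + 3 + 5 + 9 + 15 + 17 + 45 + 51 + 85 + 153 + 255 + 765 = 1404.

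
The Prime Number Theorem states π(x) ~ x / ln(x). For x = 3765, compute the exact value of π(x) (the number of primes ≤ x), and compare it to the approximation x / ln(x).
π(3765) = 523;  x/ln(x) ≈ 457.28;  relative error ≈ 12.57%.

Directly count primes up to 3765: π(3765) = 523. The PNT approximation gives 3765/ln(3765) ≈ 3765/8.23350 ≈ 457.28. Relative error (π(x) − x/ln(x)) / π(x) ≈ 12.57%; the approximation is known to undercount slightly (Li(x) is a better estimate).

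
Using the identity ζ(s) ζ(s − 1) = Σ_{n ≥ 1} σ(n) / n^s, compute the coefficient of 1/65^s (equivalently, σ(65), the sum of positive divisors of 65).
σ(65) = 84

In the product (Σ m^0/m^s)(Σ k / k^s) = Σ (Σ_{d | n} d) / n^s, the coefficient of 1/n^s is σ(n) = Σ_{d | n} d. For n = 65, divisors are [1, 5, 13, 65]; summing: σ(65) = 84.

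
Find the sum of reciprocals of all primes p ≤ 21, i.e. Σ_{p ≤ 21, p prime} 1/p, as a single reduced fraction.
Σ 1/p = 14117683/9699690

π(21) = 8, so the primes ≤ 21 are [2, 3, 5, 7, 11, 13, 17, 19]. Summing 1/p over these primes: 14117683/9699690 ≈ 1.4555. Mertens estimate ln ln(21) + 0.2615 ≈ 1.3748.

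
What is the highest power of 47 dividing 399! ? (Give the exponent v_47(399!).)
v_47(399!) = 8

Legendre's formula: v_p(n!) = Σ_{k ≥ 1} ⌊n / p^k⌋. For p = 47, n = 399, the terms are:
  ⌊399/47^1⌋ = ⌊399/47⌋ = 8
(the next term ⌊399/47^2⌋ = 0, terminating the sum). Summing: v_47(399!) = 8 = 8.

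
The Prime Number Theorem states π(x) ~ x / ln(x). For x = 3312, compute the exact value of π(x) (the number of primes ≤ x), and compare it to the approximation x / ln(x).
π(3312) = 465;  x/ln(x) ≈ 408.62;  relative error ≈ 12.12%.

Directly count primes up to 3312: π(3312) = 465. The PNT approximation gives 3312/ln(3312) ≈ 3312/8.10531 ≈ 408.62. Relative error (π(x) − x/ln(x)) / π(x) ≈ 12.12%; the approximation is known to undercount slightly (Li(x) is a better estimate).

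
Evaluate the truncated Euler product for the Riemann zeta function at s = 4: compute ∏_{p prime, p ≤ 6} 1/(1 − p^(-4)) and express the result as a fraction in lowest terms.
∏ = 225/208

The primes p ≤ 6 are [2, 3, 5]. For each prime, (1 − 1/p^4)^(-1) = p^4 / (p^4 − 1). The product is (1 − 1/2^4)^(-1), (1 − 1/3^4)^(-1), (1 − 1/5^4)^(-1) = ∏ p^4 / (p^4 − 1) = 225/208.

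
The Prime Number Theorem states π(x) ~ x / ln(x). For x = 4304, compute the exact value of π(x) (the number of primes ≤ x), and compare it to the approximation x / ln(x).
π(4304) = 590;  x/ln(x) ≈ 514.38;  relative error ≈ 12.82%.

Directly count primes up to 4304: π(4304) = 590. The PNT approximation gives 4304/ln(4304) ≈ 4304/8.36730 ≈ 514.38. Relative error (π(x) − x/ln(x)) / π(x) ≈ 12.82%; the approximation is known to undercount slightly (Li(x) is a better estimate).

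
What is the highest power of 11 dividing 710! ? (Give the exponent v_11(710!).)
v_11(710!) = 69

Legendre's formula: v_p(n!) = Σ_{k ≥ 1} ⌊n / p^k⌋. For p = 11, n = 710, the terms are:
  ⌊710/11^1⌋ = ⌊710/11⌋ = 64
  ⌊710/11^2⌋ = ⌊710/121⌋ = 5
(the next term ⌊710/11^3⌋ = 0, terminating the sum). Summing: v_11(710!) = 64 + 5 = 69.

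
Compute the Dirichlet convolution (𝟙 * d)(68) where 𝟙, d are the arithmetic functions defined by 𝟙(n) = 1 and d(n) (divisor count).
(𝟙 * d)(68) = 18

Divisors of 68: [1, 2, 4, 17, 34, 68]. For each d | 68:
  d = 1: 𝟙(1) · d(68/1) = 1 · 6 = 6
  d = 2: 𝟙(2) · d(68/2) = 1 · 4 = 4
  d = 4: 𝟙(4) · d(68/4) = 1 · 2 = 2
  d = 17: 𝟙(17) · d(68/17) = 1 · 3 = 3
  d = 34: 𝟙(34) · d(68/34) = 1 · 2 = 2
  d = 68: 𝟙(68) · d(68/68) = 1 · 1 = 1
Summing: (𝟙 * d)(68) = 6 + 4 + 2 + 3 + 2 + 1 = 18.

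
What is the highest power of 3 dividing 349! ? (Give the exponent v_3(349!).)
v_3(349!) = 171

Legendre's formula: v_p(n!) = Σ_{k ≥ 1} ⌊n / p^k⌋. For p = 3, n = 349, the terms are:
  ⌊349/3^1⌋ = ⌊349/3⌋ = 116
  ⌊349/3^2⌋ = ⌊349/9⌋ = 38
  ⌊349/3^3⌋ = ⌊349/27⌋ = 12
  ⌊349/3^4⌋ = ⌊349/81⌋ = 4
  ⌊349/3^5⌋ = ⌊349/243⌋ = 1
(the next term ⌊349/3^6⌋ = 0, terminating the sum). Summing: v_3(349!) = 116 + 38 + 12 + 4 + 1 = 171.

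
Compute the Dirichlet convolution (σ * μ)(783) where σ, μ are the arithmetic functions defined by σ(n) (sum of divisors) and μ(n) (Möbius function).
(σ * μ)(783) = 783

Divisors of 783: [1, 3, 9, 27, 29, 87, 261, 783]. For each d | 783:
  d = 1: σ(1) · μ(783/1) = 1 · 0 = 0
  d = 3: σ(3) · μ(783/3) = 4 · 0 = 0
  d = 9: σ(9) · μ(783/9) = 13 · 1 = 13
  d = 27: σ(27) · μ(783/27) = 40 · -1 = -40
  d = 29: σ(29) · μ(783/29) = 30 · 0 = 0
  d = 87: σ(87) · μ(783/87) = 120 · 0 = 0
  d = 261: σ(261) · μ(783/261) = 390 · -1 = -390
  d = 783: σ(783) · μ(783/783) = 1200 · 1 = 1200
Summing: (σ * μ)(783) = 0 + 0 + 13 + -40 + 0 + 0 + -390 + 1200 = 783.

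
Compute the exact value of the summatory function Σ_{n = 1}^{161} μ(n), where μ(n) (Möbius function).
Σ_{n ≤ 161} μ(n) = 1

Compute μ(n) for each 1 ≤ n ≤ 161: μ(1) = 1, μ(2) = -1, μ(3) = -1, μ(4) = 0, μ(5) = -1, μ(6) = 1, μ(7) = -1, μ(8) = 0, μ(9) = 0, μ(10) = 1, μ(11) = -1, μ(12) = 0, μ(13) = -1, μ(14) = 1, μ(15) = 1, μ(16) = 0, μ(17) = -1, μ(18) = 0, μ(19) = -1, μ(20) = 0, μ(21) = 1, μ(22) = 1, μ(23) = -1, μ(24) = 0, μ(25) = 0, μ(26) = 1, μ(27) = 0, μ(28) = 0, μ(29) = -1, μ(30) = -1, μ(31) = -1, μ(32) = 0, μ(33) = 1, μ(34) = 1, μ(35) = 1, μ(36) = 0, μ(37) = -1, μ(38) = 1, μ(39) = 1, μ(40) = 0, μ(41) = -1, μ(42) = -1, μ(43) = -1, μ(44) = 0, μ(45) = 0, μ(46) = 1, μ(47) = -1, μ(48) = 0, μ(49) = 0, μ(50) = 0, μ(51) = 1, μ(52) = 0, μ(53) = -1, μ(54) = 0, μ(55) = 1, μ(56) = 0, μ(57) = 1, μ(58) = 1, μ(59) = -1, μ(60) = 0, μ(61) = -1, μ(62) = 1, μ(63) = 0, μ(64) = 0, μ(65) = 1, μ(66) = -1, μ(67) = -1, μ(68) = 0, μ(69) = 1, μ(70) = -1, μ(71) = -1, μ(72) = 0, μ(73) = -1, μ(74) = 1, μ(75) = 0, μ(76) = 0, μ(77) = 1, μ(78) = -1, μ(79) = -1, μ(80) = 0, μ(81) = 0, μ(82) = 1, μ(83) = -1, μ(84) = 0, μ(85) = 1, μ(86) = 1, μ(87) = 1, μ(88) = 0, μ(89) = -1, μ(90) = 0, μ(91) = 1, μ(92) = 0, μ(93) = 1, μ(94) = 1, μ(95) = 1, μ(96) = 0, μ(97) = -1, μ(98) = 0, μ(99) = 0, μ(100) = 0, μ(101) = -1, μ(102) = -1, μ(103) = -1, μ(104) = 0, μ(105) = -1, μ(106) = 1, μ(107) = -1, μ(108) = 0, μ(109) = -1, μ(110) = -1, μ(111) = 1, μ(112) = 0, μ(113) = -1, μ(114) = -1, μ(115) = 1, μ(116) = 0, μ(117) = 0, μ(118) = 1, μ(119) = 1, μ(120) = 0, μ(121) = 0, μ(122) = 1, μ(123) = 1, μ(124) = 0, μ(125) = 0, μ(126) = 0, μ(127) = -1, μ(128) = 0, μ(129) = 1, μ(130) = -1, μ(131) = -1, μ(132) = 0, μ(133) = 1, μ(134) = 1, μ(135) = 0, μ(136) = 0, μ(137) = -1, μ(138) = -1, μ(139) = -1, μ(140) = 0, μ(141) = 1, μ(142) = 1, μ(143) = 1, μ(144) = 0, μ(145) = 1, μ(146) = 1, μ(147) = 0, μ(148) = 0, μ(149) = -1, μ(150) = 0, μ(151) = -1, μ(152) = 0, μ(153) = 0, μ(154) = -1, μ(155) = 1, μ(156) = 0, μ(157) = -1, μ(158) = 1, μ(159) = 1, μ(160) = 0, μ(161) = 1. Summing all 161 values: 1. (Mertens function M(x) = Σ_{n ≤ x} μ(n); on average M(x) should be small (PNT ⟺ M(x) = o(x)).)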